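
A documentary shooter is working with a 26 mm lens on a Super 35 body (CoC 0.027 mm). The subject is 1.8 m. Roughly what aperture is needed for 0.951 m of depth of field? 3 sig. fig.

Write h = H − f = f²/(N·c). The thin-lens limits are Dn = s·h/(h + (s−f)) and Df = s·h/(h − (s−f)), so DoF = Df − Dn = 2·s·(s−f)·h / (h² − (s−f)²).
That is a quadratic in h: DoF·h² − 2·s·(s−f)·h − DoF·(s−f)² = 0 ⇒ h = (s−f)·(s + √(s² + DoF²)) / DoF = 1774 × (1800 + √(1800² + 951²)) / 951 = 1774 × (1800 + 2035.78) / 951 ≈ 7155.3 mm.
Then N = f²/(c·h) = 26² / (0.027 × 7155.3) = 676 / 193.19 ≈ 3.50.

f/3.50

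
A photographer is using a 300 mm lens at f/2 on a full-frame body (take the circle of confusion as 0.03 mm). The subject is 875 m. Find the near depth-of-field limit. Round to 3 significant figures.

Hyperfocal distance H = f²/(N·c) + f = 300²/(2 × 0.03) + 300 = 90000/0.06 + 300 ≈ 1500300.0 mm ≈ 1500 m.
Near limit Dn = s·(H − f)/(H + s − 2f) = 875000 × (1500300.0 − 300) / (1500300.0 + 875000 − 2 × 300) = 875000 × 1500000.0 / 2374700.0 ≈ 552701 mm ≈ 553 m.

553 m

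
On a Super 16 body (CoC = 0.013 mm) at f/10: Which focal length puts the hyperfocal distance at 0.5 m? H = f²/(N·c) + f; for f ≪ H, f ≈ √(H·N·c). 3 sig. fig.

From H = f²/(N·c) + f, with f ≪ H: f ≈ √(H·N·c) = √(500 × 10 × 0.013) = √65.000 ≈ 8.062 mm.
Exact: f² + N·c·f − N·c·H = 0 ⇒ f = (−N·c + √((N·c)² + 4·N·c·H))/2 = (−0.13 + √260.02)/2 ≈ 7.9975 mm ≈ 8.00 mm.

8.00 mm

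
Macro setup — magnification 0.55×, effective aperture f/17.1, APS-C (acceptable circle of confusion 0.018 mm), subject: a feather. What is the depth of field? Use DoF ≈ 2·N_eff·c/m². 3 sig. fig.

At magnification m, DoF ≈ 2·N_eff·c/m² = 2 × 17.1 × 0.018 / 0.55² = 0.6156 / 0.3025 ≈ 2.04 mm.

2.04 mm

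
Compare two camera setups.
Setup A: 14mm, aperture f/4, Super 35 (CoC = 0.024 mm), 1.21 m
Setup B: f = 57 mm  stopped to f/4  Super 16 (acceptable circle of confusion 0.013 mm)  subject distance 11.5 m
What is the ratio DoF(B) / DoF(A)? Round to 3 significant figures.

2.02

Setup A: H = 14²/(4×0.024) + 14 ≈ 2055.7 mm; DoF = Df − Dn = 2921.3 − 763.0 ≈ 2158.3 mm.
Setup B: H = 57²/(4×0.013) + 57 ≈ 62537.8 mm; DoF = Df − Dn = 14078.4 − 9719.9 ≈ 4358.5 mm.
Ratio = 4358.5 / 2158.3 ≈ 2.02.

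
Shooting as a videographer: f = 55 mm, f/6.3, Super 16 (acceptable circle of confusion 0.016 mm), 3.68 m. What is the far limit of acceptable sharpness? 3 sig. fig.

Hyperfocal distance H = f²/(N·c) + f = 55²/(6.3 × 0.016) + 55 = 3025/0.1008 + 55 ≈ 30064.9 mm ≈ 30.06 m.
Far limit Df = s·(H − f)/(H − s) = 3680 × (30064.9 − 55) / (30064.9 − 3680) = 3680 × 30009.9 / 26384.9 ≈ 4185.6 mm ≈ 4.19 m.

4.19 m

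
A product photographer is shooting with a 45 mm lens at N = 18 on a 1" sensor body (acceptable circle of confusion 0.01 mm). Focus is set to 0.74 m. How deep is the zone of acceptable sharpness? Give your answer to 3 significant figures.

Hyperfocal distance H = f²/(N·c) + f = 45²/(18 × 0.01) + 45 = 2025/0.18 + 45 ≈ 11295.0 mm ≈ 11.29 m.
Near limit Dn = s·(H − f)/(H + s − 2f) = 740 × (11295.0 − 45) / (11295.0 + 740 − 2 × 45) = 740 × 11250.0 / 11945.0 ≈ 696.944 mm.
Far limit Df = s·(H − f)/(H − s) = 740 × (11295.0 − 45) / (11295.0 − 740) = 740 × 11250.0 / 10555.0 ≈ 788.726 mm.
Depth of field = Df − Dn = 788.726 − 696.944 ≈ 91.782 mm.

91.8 mm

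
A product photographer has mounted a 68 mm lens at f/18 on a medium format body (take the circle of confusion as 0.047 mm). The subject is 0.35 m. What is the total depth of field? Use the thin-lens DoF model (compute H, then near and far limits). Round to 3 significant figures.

Hyperfocal distance H = f²/(N·c) + f = 68²/(18 × 0.047) + 68 = 4624/0.846 + 68 ≈ 5533.7 mm ≈ 5.534 m.
Near limit Dn = s·(H − f)/(H + s − 2f) = 350 × (5533.7 − 68) / (5533.7 + 350 − 2 × 68) = 350 × 5465.7 / 5747.7 ≈ 332.828 mm.
Far limit Df = s·(H − f)/(H − s) = 350 × (5533.7 − 68) / (5533.7 − 350) = 350 × 5465.7 / 5183.7 ≈ 369.040 mm.
Depth of field = Df − Dn = 369.040 − 332.828 ≈ 36.212 mm.

36.2 mm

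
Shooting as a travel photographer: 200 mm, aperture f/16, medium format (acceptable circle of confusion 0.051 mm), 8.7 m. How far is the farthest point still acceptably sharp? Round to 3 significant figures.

10.5 m

Hyperfocal distance H = f²/(N·c) + f = 200²/(16 × 0.051) + 200 = 40000/0.816 + 200 ≈ 49219.6 mm ≈ 49.22 m.
Far limit Df = s·(H − f)/(H − s) = 8700 × (49219.6 − 200) / (49219.6 − 8700) = 8700 × 49019.6 / 40519.6 ≈ 10525 mm ≈ 10.5 m.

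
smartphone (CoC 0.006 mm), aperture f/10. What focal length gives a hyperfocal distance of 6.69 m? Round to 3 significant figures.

From H = f²/(N·c) + f, with f ≪ H: f ≈ √(H·N·c) = √(6690 × 10 × 0.006) = √401.40 ≈ 20.03 mm.
The +f correction barely moves this — solving exactly, f² + N·c·f − N·c·H = 0 ⇒ f = (−N·c + √((N·c)² + 4·N·c·H))/2 = (−0.06 + √1605.6)/2 ≈ 20.005 mm, so f ≈ 20.0 mm.

20.0 mm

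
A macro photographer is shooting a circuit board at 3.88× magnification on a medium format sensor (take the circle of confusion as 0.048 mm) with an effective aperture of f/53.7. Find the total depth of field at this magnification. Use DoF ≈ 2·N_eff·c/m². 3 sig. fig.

0.342 mm

At magnification m, DoF ≈ 2·N_eff·c/m² = 2 × 53.7 × 0.048 / 3.88² = 5.155 / 15.05 ≈ 0.342 mm.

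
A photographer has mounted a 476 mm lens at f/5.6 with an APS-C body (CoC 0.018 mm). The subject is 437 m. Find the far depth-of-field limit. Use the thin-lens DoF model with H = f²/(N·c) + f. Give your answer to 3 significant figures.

542 m

Hyperfocal distance H = f²/(N·c) + f = 476²/(5.6 × 0.018) + 476 = 226576/0.1008 + 476 ≈ 2248253.8 mm ≈ 2248 m.
Far limit Df = s·(H − f)/(H − s) = 437000 × (2248253.8 − 476) / (2248253.8 − 437000) = 437000 × 2247777.8 / 1811253.8 ≈ 542320 mm ≈ 542 m.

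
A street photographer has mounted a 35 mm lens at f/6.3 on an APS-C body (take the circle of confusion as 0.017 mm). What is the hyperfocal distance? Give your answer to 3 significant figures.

Hyperfocal distance H = f²/(N·c) + f = 35²/(6.3 × 0.017) + 35 = 1225/0.1071 + 35 ≈ 11472.9 mm ≈ 11.5 m.

11.5 m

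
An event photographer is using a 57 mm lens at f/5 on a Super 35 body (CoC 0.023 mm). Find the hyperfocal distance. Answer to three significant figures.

28.3 m

Hyperfocal distance H = f²/(N·c) + f = 57²/(5 × 0.023) + 57 = 3249/0.115 + 57 ≈ 28309.2 mm ≈ 28.3 m.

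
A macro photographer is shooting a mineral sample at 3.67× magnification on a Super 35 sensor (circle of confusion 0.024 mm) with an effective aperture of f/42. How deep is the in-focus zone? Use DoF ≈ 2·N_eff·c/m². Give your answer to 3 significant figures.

0.150 mm

At magnification m, DoF ≈ 2·N_eff·c/m² = 2 × 42 × 0.024 / 3.67² = 2.016 / 13.47 ≈ 0.15 mm.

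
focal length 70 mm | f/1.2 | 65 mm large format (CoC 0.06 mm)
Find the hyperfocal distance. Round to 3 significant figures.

Hyperfocal distance H = f²/(N·c) + f = 70²/(1.2 × 0.06) + 70 = 4900/0.072 + 70 ≈ 68125.6 mm ≈ 68.1 m.

68.1 m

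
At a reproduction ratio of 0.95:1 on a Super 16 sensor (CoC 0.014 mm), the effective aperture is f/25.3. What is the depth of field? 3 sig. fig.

0.785 mm

At magnification m, DoF ≈ 2·N_eff·c/m² = 2 × 25.3 × 0.014 / 0.95² = 0.7084 / 0.9025 ≈ 0.785 mm.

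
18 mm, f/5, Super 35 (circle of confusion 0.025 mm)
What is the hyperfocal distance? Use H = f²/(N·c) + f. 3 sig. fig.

2.61 m

Hyperfocal distance H = f²/(N·c) + f = 18²/(5 × 0.025) + 18 = 324/0.125 + 18 ≈ 2610.0 mm ≈ 2.61 m.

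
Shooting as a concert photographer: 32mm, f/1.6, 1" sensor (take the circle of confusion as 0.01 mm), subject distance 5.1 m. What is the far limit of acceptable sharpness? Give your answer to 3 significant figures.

Hyperfocal distance H = f²/(N·c) + f = 32²/(1.6 × 0.01) + 32 = 1024/0.016 + 32 ≈ 64032.0 mm ≈ 64.03 m.
Far limit Df = s·(H − f)/(H − s) = 5100 × (64032.0 − 32) / (64032.0 − 5100) = 5100 × 64000.0 / 58932.0 ≈ 5538.6 mm ≈ 5.54 m.

5.54 m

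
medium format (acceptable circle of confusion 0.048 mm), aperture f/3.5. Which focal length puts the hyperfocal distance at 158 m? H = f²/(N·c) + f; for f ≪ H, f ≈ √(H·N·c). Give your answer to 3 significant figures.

From H = f²/(N·c) + f, with f ≪ H: f ≈ √(H·N·c) = √(158000 × 3.5 × 0.048) = √26544 ≈ 162.9 mm.
The +f correction barely moves this — solving exactly, f² + N·c·f − N·c·H = 0 ⇒ f = (−N·c + √((N·c)² + 4·N·c·H))/2 = (−0.168 + √106176)/2 ≈ 162.84 mm, so f ≈ 163 mm.

163 mm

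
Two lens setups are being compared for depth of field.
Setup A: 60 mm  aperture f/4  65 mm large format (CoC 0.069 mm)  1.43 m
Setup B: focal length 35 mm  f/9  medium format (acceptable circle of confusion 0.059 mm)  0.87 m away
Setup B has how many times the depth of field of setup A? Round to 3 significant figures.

Setup A: H = 60²/(4×0.069) + 60 ≈ 13103.5 mm; DoF = Df − Dn = 1597.82 − 1294.08 ≈ 303.74 mm.
Setup B: H = 35²/(9×0.059) + 35 ≈ 2342.0 mm; DoF = Df − Dn = 1363.52 − 638.79 ≈ 724.73 mm.
Ratio = 724.73 / 303.74 ≈ 2.39.

2.39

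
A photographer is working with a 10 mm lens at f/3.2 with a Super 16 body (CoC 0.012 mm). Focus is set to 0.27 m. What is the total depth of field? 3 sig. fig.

54.5 mm

Hyperfocal distance H = f²/(N·c) + f = 10²/(3.2 × 0.012) + 10 = 100/0.0384 + 10 ≈ 2614.2 mm ≈ 2.614 m.
Near limit Dn = s·(H − f)/(H + s − 2f) = 270 × (2614.2 − 10) / (2614.2 + 270 − 2 × 10) = 270 × 2604.2 / 2864.2 ≈ 245.490 mm.
Far limit Df = s·(H − f)/(H − s) = 270 × (2614.2 − 10) / (2614.2 − 270) = 270 × 2604.2 / 2344.2 ≈ 299.947 mm.
Depth of field = Df − Dn = 299.947 − 245.490 ≈ 54.457 mm.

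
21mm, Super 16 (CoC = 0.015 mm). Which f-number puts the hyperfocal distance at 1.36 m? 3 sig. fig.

Rearrange H = f²/(N·c) + f for N: N = f² / ((H − f)·c).
N = 21² / ((1360 − 21) × 0.015) = 441 / 20.09 ≈ 22.

f/22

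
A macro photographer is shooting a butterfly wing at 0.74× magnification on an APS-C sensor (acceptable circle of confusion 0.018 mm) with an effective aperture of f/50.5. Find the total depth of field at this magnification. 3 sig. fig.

3.32 mm

At magnification m, DoF ≈ 2·N_eff·c/m² = 2 × 50.5 × 0.018 / 0.74² = 1.818 / 0.5476 ≈ 3.32 mm.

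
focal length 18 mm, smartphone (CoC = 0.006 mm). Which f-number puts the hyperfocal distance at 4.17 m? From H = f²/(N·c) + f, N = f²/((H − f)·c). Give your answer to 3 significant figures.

f/13

Rearrange H = f²/(N·c) + f for N: N = f² / ((H − f)·c).
N = 18² / ((4170 − 18) × 0.006) = 324 / 24.91 ≈ 13.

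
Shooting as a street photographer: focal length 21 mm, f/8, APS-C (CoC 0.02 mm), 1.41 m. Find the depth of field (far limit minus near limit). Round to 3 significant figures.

Hyperfocal distance H = f²/(N·c) + f = 21²/(8 × 0.02) + 21 = 441/0.16 + 21 ≈ 2777.2 mm ≈ 2.777 m.
Near limit Dn = s·(H − f)/(H + s − 2f) = 1410 × (2777.2 − 21) / (2777.2 + 1410 − 2 × 21) = 1410 × 2756.2 / 4145.2 ≈ 937.5 mm.
Far limit Df = s·(H − f)/(H − s) = 1410 × (2777.2 − 21) / (2777.2 − 1410) = 1410 × 2756.2 / 1367.2 ≈ 2842.4 mm.
Depth of field = Df − Dn = 2842.4 − 937.5 ≈ 1904.9 mm ≈ 1.90 m.

1.90 m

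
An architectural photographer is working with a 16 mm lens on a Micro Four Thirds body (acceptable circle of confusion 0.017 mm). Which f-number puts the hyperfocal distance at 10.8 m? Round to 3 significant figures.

Rearrange H = f²/(N·c) + f for N: N = f² / ((H − f)·c).
N = 16² / ((10800 − 16) × 0.017) = 256 / 183.3 ≈ 1.40.

f/1.40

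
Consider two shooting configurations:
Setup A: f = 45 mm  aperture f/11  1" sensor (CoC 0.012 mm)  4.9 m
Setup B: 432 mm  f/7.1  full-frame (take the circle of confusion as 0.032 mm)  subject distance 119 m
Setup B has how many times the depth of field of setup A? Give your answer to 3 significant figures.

Setup A: H = 45²/(11×0.012) + 45 ≈ 15385.9 mm; DoF = Df − Dn = 7168.7 − 3722.1 ≈ 3446.6 mm.
Setup B: H = 432²/(7.1×0.032) + 432 ≈ 821840.5 mm; DoF = Df − Dn = 139075 − 103989 ≈ 35086 mm.
Ratio = 35086 / 3446.6 ≈ 10.2.

10.2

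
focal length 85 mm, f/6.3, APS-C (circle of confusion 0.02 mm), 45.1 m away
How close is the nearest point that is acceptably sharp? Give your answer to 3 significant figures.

25.3 m

Hyperfocal distance H = f²/(N·c) + f = 85²/(6.3 × 0.02) + 85 = 7225/0.126 + 85 ≈ 57426.3 mm ≈ 57.43 m.
Near limit Dn = s·(H − f)/(H + s − 2f) = 45100 × (57426.3 − 85) / (57426.3 + 45100 − 2 × 85) = 45100 × 57341.3 / 102356.3 ≈ 25266 mm ≈ 25.3 m.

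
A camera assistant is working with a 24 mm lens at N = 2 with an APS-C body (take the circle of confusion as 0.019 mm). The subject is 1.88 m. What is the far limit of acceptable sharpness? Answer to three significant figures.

2.14 m

Hyperfocal distance H = f²/(N·c) + f = 24²/(2 × 0.019) + 24 = 576/0.038 + 24 ≈ 15181.9 mm ≈ 15.18 m.
Far limit Df = s·(H − f)/(H − s) = 1880 × (15181.9 − 24) / (15181.9 − 1880) = 1880 × 15157.9 / 13301.9 ≈ 2142.3 mm ≈ 2.14 m.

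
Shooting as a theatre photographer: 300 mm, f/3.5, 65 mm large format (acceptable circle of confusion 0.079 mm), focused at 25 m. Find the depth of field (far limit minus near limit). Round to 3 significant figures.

Hyperfocal distance H = f²/(N·c) + f = 300²/(3.5 × 0.079) + 300 = 90000/0.2765 + 300 ≈ 325797.3 mm ≈ 325.8 m.
Near limit Dn = s·(H − f)/(H + s − 2f) = 25000 × (325797.3 − 300) / (325797.3 + 25000 − 2 × 300) = 25000 × 325497.3 / 350197.3 ≈ 23236.7 mm.
Far limit Df = s·(H − f)/(H − s) = 25000 × (325797.3 − 300) / (325797.3 − 25000) = 25000 × 325497.3 / 300797.3 ≈ 27052.9 mm.
Depth of field = Df − Dn = 27052.9 − 23236.7 ≈ 3816.2 mm ≈ 3.82 m.

3.82 m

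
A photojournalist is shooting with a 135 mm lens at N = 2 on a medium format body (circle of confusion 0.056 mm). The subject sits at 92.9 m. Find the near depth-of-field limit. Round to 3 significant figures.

Hyperfocal distance H = f²/(N·c) + f = 135²/(2 × 0.056) + 135 = 18225/0.112 + 135 ≈ 162858.2 mm ≈ 162.9 m.
Near limit Dn = s·(H − f)/(H + s − 2f) = 92900 × (162858.2 − 135) / (162858.2 + 92900 − 2 × 135) = 92900 × 162723.2 / 255488.2 ≈ 59169 mm ≈ 59.2 m.

59.2 m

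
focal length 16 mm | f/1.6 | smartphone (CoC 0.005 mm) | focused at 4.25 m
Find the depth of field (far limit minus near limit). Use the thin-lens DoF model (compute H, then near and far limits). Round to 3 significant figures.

1.14 m

Hyperfocal distance H = f²/(N·c) + f = 16²/(1.6 × 0.005) + 16 = 256/0.008 + 16 ≈ 32016.0 mm ≈ 32.02 m.
Near limit Dn = s·(H − f)/(H + s − 2f) = 4250 × (32016.0 − 16) / (32016.0 + 4250 − 2 × 16) = 4250 × 32000.0 / 36234.0 ≈ 3753.4 mm.
Far limit Df = s·(H − f)/(H − s) = 4250 × (32016.0 − 16) / (32016.0 − 4250) = 4250 × 32000.0 / 27766.0 ≈ 4898.1 mm.
Depth of field = Df − Dn = 4898.1 − 3753.4 ≈ 1144.7 mm ≈ 1.14 m.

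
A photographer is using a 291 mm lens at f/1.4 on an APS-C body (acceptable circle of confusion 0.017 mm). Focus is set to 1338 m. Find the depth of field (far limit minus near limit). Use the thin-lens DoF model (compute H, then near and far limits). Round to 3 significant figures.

Hyperfocal distance H = f²/(N·c) + f = 291²/(1.4 × 0.017) + 291 = 84681/0.0238 + 291 ≈ 3558316.2 mm ≈ 3558 m.
Near limit Dn = s·(H − f)/(H + s − 2f) = 1338000 × (3558316.2 − 291) / (3558316.2 + 1338000 − 2 × 291) = 1338000 × 3558025.2 / 4895734.2 ≈ 972405 mm.
Far limit Df = s·(H − f)/(H − s) = 1338000 × (3558316.2 − 291) / (3558316.2 − 1338000) = 1338000 × 3558025.2 / 2220316.2 ≈ 2144126 mm.
Depth of field = Df − Dn = 2144126 − 972405 ≈ 1171721 mm ≈ 1170 m.

1170 m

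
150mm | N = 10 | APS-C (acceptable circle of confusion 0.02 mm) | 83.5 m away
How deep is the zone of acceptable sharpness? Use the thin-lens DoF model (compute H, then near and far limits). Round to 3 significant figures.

Hyperfocal distance H = f²/(N·c) + f = 150²/(10 × 0.02) + 150 = 22500/0.2 + 150 ≈ 112650.0 mm ≈ 112.7 m.
Near limit Dn = s·(H − f)/(H + s − 2f) = 83500 × (112650.0 − 150) / (112650.0 + 83500 − 2 × 150) = 83500 × 112500.0 / 195850.0 ≈ 47964 mm.
Far limit Df = s·(H − f)/(H − s) = 83500 × (112650.0 − 150) / (112650.0 − 83500) = 83500 × 112500.0 / 29150.0 ≈ 322256 mm.
Depth of field = Df − Dn = 322256 − 47964 ≈ 274292 mm ≈ 274 m.

274 m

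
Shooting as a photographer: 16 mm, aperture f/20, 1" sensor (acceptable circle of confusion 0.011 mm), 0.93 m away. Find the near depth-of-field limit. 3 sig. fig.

Hyperfocal distance H = f²/(N·c) + f = 16²/(20 × 0.011) + 16 = 256/0.22 + 16 ≈ 1179.6 mm ≈ 1.180 m.
Near limit Dn = s·(H − f)/(H + s − 2f) = 930 × (1179.6 − 16) / (1179.6 + 930 − 2 × 16) = 930 × 1163.6 / 2077.6 ≈ 520.87 mm ≈ 0.521 m.

0.521 m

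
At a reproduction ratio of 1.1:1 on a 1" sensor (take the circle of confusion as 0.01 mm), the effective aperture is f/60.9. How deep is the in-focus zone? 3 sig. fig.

At magnification m, DoF ≈ 2·N_eff·c/m² = 2 × 60.9 × 0.01 / 1.1² = 1.218 / 1.21 ≈ 1.01 mm.

1.01 mm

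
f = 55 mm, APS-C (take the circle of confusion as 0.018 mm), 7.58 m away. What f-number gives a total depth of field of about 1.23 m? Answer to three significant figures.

Write h = H − f = f²/(N·c). The thin-lens limits are Dn = s·h/(h + (s−f)) and Df = s·h/(h − (s−f)), so DoF = Df − Dn = 2·s·(s−f)·h / (h² − (s−f)²).
That is a quadratic in h: DoF·h² − 2·s·(s−f)·h − DoF·(s−f)² = 0 ⇒ h = (s−f)·(s + √(s² + DoF²)) / DoF = 7525 × (7580 + √(7580² + 1230²)) / 1230 = 7525 × (7580 + 7679.15) / 1230 ≈ 93354 mm.
Then N = f²/(c·h) = 55² / (0.018 × 93354) = 3025 / 1680.4 ≈ 1.80.

f/1.80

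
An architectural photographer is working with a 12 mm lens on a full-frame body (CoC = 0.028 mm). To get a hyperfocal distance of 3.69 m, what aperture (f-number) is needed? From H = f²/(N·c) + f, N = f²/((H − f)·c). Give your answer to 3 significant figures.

Rearrange H = f²/(N·c) + f for N: N = f² / ((H − f)·c).
N = 12² / ((3690 − 12) × 0.028) = 144 / 103.0 ≈ 1.40.

f/1.40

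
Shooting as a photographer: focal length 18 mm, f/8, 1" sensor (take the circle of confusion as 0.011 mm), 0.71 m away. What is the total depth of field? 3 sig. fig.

Hyperfocal distance H = f²/(N·c) + f = 18²/(8 × 0.011) + 18 = 324/0.088 + 18 ≈ 3699.8 mm ≈ 3.700 m.
Near limit Dn = s·(H − f)/(H + s − 2f) = 710 × (3699.8 − 18) / (3699.8 + 710 − 2 × 18) = 710 × 3681.8 / 4373.8 ≈ 597.67 mm.
Far limit Df = s·(H − f)/(H − s) = 710 × (3699.8 − 18) / (3699.8 − 710) = 710 × 3681.8 / 2989.8 ≈ 874.33 mm.
Depth of field = Df − Dn = 874.33 − 597.67 ≈ 276.66 mm.

277 mm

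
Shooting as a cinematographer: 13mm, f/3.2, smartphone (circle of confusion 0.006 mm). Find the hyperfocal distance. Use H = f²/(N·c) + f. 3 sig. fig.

8.82 m

Hyperfocal distance H = f²/(N·c) + f = 13²/(3.2 × 0.006) + 13 = 169/0.0192 + 13 ≈ 8815.1 mm ≈ 8.82 m.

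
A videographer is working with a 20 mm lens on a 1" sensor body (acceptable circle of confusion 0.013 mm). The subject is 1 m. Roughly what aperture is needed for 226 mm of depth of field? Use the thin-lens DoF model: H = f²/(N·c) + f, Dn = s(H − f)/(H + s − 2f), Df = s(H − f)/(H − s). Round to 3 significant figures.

Write h = H − f = f²/(N·c). The thin-lens limits are Dn = s·h/(h + (s−f)) and Df = s·h/(h − (s−f)), so DoF = Df − Dn = 2·s·(s−f)·h / (h² − (s−f)²).
That is a quadratic in h: DoF·h² − 2·s·(s−f)·h − DoF·(s−f)² = 0 ⇒ h = (s−f)·(s + √(s² + DoF²)) / DoF = 980 × (1000 + √(1000² + 226²)) / 226 = 980 × (1000 + 1025.22) / 226 ≈ 8781.9 mm.
Then N = f²/(c·h) = 20² / (0.013 × 8781.9) = 400 / 114.17 ≈ 3.50.

f/3.50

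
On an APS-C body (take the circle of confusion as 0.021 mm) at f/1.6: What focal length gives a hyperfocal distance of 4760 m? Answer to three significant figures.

From H = f²/(N·c) + f, with f ≪ H: f ≈ √(H·N·c) = √(4760000 × 1.6 × 0.021) = √159936 ≈ 399.9 mm.
The +f correction barely moves this — solving exactly, f² + N·c·f − N·c·H = 0 ⇒ f = (−N·c + √((N·c)² + 4·N·c·H))/2 = (−0.0336 + √639744)/2 ≈ 399.90 mm, so f ≈ 400 mm.

400 mm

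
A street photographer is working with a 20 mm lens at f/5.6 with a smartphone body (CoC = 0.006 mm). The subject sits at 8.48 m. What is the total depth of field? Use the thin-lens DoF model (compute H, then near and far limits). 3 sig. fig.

Hyperfocal distance H = f²/(N·c) + f = 20²/(5.6 × 0.006) + 20 = 400/0.0336 + 20 ≈ 11924.8 mm ≈ 11.92 m.
Near limit Dn = s·(H − f)/(H + s − 2f) = 8480 × (11924.8 − 20) / (11924.8 + 8480 − 2 × 20) = 8480 × 11904.8 / 20364.8 ≈ 4957 mm.
Far limit Df = s·(H − f)/(H − s) = 8480 × (11924.8 − 20) / (11924.8 − 8480) = 8480 × 11904.8 / 3444.8 ≈ 29306 mm.
Depth of field = Df − Dn = 29306 − 4957 ≈ 24349 mm ≈ 24.3 m.

24.3 m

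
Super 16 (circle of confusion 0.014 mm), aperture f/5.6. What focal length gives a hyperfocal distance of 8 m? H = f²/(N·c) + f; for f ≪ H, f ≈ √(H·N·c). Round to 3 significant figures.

From H = f²/(N·c) + f, with f ≪ H: f ≈ √(H·N·c) = √(8000 × 5.6 × 0.014) = √627.20 ≈ 25.04 mm.
The +f correction barely moves this — solving exactly, f² + N·c·f − N·c·H = 0 ⇒ f = (−N·c + √((N·c)² + 4·N·c·H))/2 = (−0.0784 + √2508.8)/2 ≈ 25.005 mm, so f ≈ 25.0 mm.

25.0 mm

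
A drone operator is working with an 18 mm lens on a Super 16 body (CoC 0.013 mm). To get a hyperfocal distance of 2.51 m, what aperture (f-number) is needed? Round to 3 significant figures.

f/10

Rearrange H = f²/(N·c) + f for N: N = f² / ((H − f)·c).
N = 18² / ((2510 − 18) × 0.013) = 324 / 32.40 ≈ 10.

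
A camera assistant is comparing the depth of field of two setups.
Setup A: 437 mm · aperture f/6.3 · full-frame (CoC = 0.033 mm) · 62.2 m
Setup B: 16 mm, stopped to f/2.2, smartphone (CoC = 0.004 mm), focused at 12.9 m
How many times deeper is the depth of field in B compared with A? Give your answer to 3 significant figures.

Setup A: H = 437²/(6.3×0.033) + 437 ≈ 918998.8 mm; DoF = Df − Dn = 66683.7 − 58281.2 ≈ 8402.5 mm.
Setup B: H = 16²/(2.2×0.004) + 16 ≈ 29106.9 mm; DoF = Df − Dn = 23155 − 8940 ≈ 14215 mm.
Ratio = 14215 / 8402.5 ≈ 1.69.

1.69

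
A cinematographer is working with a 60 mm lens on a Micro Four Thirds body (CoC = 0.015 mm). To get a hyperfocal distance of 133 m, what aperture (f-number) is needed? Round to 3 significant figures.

f/1.81

Rearrange H = f²/(N·c) + f for N: N = f² / ((H − f)·c).
N = 60² / ((133000 − 60) × 0.015) = 3600 / 1994 ≈ 1.81.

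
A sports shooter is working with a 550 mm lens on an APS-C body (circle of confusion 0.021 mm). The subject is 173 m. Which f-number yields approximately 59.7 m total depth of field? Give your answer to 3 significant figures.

Write h = H − f = f²/(N·c). The thin-lens limits are Dn = s·h/(h + (s−f)) and Df = s·h/(h − (s−f)), so DoF = Df − Dn = 2·s·(s−f)·h / (h² − (s−f)²).
That is a quadratic in h: DoF·h² − 2·s·(s−f)·h − DoF·(s−f)² = 0 ⇒ h = (s−f)·(s + √(s² + DoF²)) / DoF = 172450 × (173000 + √(173000² + 59700²)) / 59700 = 172450 × (173000 + 183011) / 59700 ≈ 1028377 mm.
Then N = f²/(c·h) = 550² / (0.021 × 1028377) = 302500 / 21596 ≈ 14.

f/14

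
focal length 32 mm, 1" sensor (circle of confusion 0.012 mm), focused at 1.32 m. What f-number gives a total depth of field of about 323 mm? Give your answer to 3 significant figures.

f/7.99

Write h = H − f = f²/(N·c). The thin-lens limits are Dn = s·h/(h + (s−f)) and Df = s·h/(h − (s−f)), so DoF = Df − Dn = 2·s·(s−f)·h / (h² − (s−f)²).
That is a quadratic in h: DoF·h² − 2·s·(s−f)·h − DoF·(s−f)² = 0 ⇒ h = (s−f)·(s + √(s² + DoF²)) / DoF = 1288 × (1320 + √(1320² + 323²)) / 323 = 1288 × (1320 + 1358.94) / 323 ≈ 10683 mm.
Then N = f²/(c·h) = 32² / (0.012 × 10683) = 1024 / 128.19 ≈ 7.99.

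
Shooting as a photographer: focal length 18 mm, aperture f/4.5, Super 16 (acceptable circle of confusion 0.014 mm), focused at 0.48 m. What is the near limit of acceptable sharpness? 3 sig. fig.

440 mm

Hyperfocal distance H = f²/(N·c) + f = 18²/(4.5 × 0.014) + 18 = 324/0.063 + 18 ≈ 5160.9 mm ≈ 5.161 m.
Near limit Dn = s·(H − f)/(H + s − 2f) = 480 × (5160.9 − 18) / (5160.9 + 480 − 2 × 18) = 480 × 5142.9 / 5604.9 ≈ 440.43 mm.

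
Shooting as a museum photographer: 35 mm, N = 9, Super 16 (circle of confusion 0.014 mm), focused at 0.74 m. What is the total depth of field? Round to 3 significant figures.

108 mm

Hyperfocal distance H = f²/(N·c) + f = 35²/(9 × 0.014) + 35 = 1225/0.126 + 35 ≈ 9757.2 mm ≈ 9.757 m.
Near limit Dn = s·(H − f)/(H + s − 2f) = 740 × (9757.2 − 35) / (9757.2 + 740 − 2 × 35) = 740 × 9722.2 / 10427.2 ≈ 689.97 mm.
Far limit Df = s·(H − f)/(H − s) = 740 × (9757.2 − 35) / (9757.2 − 740) = 740 × 9722.2 / 9017.2 ≈ 797.86 mm.
Depth of field = Df − Dn = 797.86 − 689.97 ≈ 107.89 mm.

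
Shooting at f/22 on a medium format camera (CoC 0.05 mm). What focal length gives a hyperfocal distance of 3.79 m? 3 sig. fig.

From H = f²/(N·c) + f, with f ≪ H: f ≈ √(H·N·c) = √(3790 × 22 × 0.05) = √4169.0 ≈ 64.57 mm.
Exact: f² + N·c·f − N·c·H = 0 ⇒ f = (−N·c + √((N·c)² + 4·N·c·H))/2 = (−1.1 + √16677)/2 ≈ 64.020 mm ≈ 64.0 mm.

64.0 mm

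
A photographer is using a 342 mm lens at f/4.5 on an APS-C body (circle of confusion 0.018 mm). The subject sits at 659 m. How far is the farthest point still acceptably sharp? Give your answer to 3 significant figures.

Hyperfocal distance H = f²/(N·c) + f = 342²/(4.5 × 0.018) + 342 = 116964/0.081 + 342 ≈ 1444342.0 mm ≈ 1444 m.
Far limit Df = s·(H − f)/(H − s) = 659000 × (1444342.0 − 342) / (1444342.0 − 659000) = 659000 × 1444000.0 / 785342.0 ≈ 1211696 mm ≈ 1210 m.

1210 m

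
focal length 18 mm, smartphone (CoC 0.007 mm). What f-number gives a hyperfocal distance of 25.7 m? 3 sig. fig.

Rearrange H = f²/(N·c) + f for N: N = f² / ((H − f)·c).
N = 18² / ((25700 − 18) × 0.007) = 324 / 179.8 ≈ 1.80.

f/1.80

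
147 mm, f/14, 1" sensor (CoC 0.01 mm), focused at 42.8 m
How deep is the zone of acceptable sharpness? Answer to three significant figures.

Hyperfocal distance H = f²/(N·c) + f = 147²/(14 × 0.01) + 147 = 21609/0.14 + 147 ≈ 154497.0 mm ≈ 154.5 m.
Near limit Dn = s·(H − f)/(H + s − 2f) = 42800 × (154497.0 − 147) / (154497.0 + 42800 − 2 × 147) = 42800 × 154350.0 / 197003.0 ≈ 33533 mm.
Far limit Df = s·(H − f)/(H − s) = 42800 × (154497.0 − 147) / (154497.0 − 42800) = 42800 × 154350.0 / 111697.0 ≈ 59144 mm.
Depth of field = Df − Dn = 59144 − 33533 ≈ 25611 mm ≈ 25.6 m.

25.6 m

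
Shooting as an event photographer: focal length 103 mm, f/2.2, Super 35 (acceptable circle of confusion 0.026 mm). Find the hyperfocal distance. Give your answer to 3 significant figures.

Hyperfocal distance H = f²/(N·c) + f = 103²/(2.2 × 0.026) + 103 = 10609/0.0572 + 103 ≈ 185575.0 mm ≈ 186 m.

186 m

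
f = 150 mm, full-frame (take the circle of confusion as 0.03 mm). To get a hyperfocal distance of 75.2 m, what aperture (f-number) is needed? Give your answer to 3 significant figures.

Rearrange H = f²/(N·c) + f for N: N = f² / ((H − f)·c).
N = 150² / ((75200 − 150) × 0.03) = 22500 / 2252 ≈ 9.99.

f/9.99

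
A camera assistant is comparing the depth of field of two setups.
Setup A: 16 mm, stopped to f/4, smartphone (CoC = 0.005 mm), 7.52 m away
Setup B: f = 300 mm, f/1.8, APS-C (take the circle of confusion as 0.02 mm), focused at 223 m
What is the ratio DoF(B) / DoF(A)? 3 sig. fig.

2.98

Setup A: H = 16²/(4×0.005) + 16 ≈ 12816.0 mm; DoF = Df − Dn = 18175 − 4741 ≈ 13434 mm.
Setup B: H = 300²/(1.8×0.02) + 300 ≈ 2500300.0 mm; DoF = Df − Dn = 244807 − 204760 ≈ 40047 mm.
Ratio = 40047 / 13434 ≈ 2.98.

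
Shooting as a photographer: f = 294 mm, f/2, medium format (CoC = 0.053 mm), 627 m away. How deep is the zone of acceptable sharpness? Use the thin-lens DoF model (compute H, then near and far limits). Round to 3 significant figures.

Hyperfocal distance H = f²/(N·c) + f = 294²/(2 × 0.053) + 294 = 86436/0.106 + 294 ≈ 815728.0 mm ≈ 815.7 m.
Near limit Dn = s·(H − f)/(H + s − 2f) = 627000 × (815728.0 − 294) / (815728.0 + 627000 − 2 × 294) = 627000 × 815434.0 / 1442140.0 ≈ 354527 mm.
Far limit Df = s·(H − f)/(H − s) = 627000 × (815728.0 − 294) / (815728.0 − 627000) = 627000 × 815434.0 / 188728.0 ≈ 2709069 mm.
Depth of field = Df − Dn = 2709069 − 354527 ≈ 2354542 mm ≈ 2350 m.

2350 m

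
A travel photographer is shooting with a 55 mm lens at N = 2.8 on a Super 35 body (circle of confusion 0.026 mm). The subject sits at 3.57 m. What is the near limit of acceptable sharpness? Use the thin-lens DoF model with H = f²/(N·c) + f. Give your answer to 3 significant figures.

3.29 m

Hyperfocal distance H = f²/(N·c) + f = 55²/(2.8 × 0.026) + 55 = 3025/0.0728 + 55 ≈ 41607.2 mm ≈ 41.61 m.
Near limit Dn = s·(H − f)/(H + s − 2f) = 3570 × (41607.2 − 55) / (41607.2 + 3570 − 2 × 55) = 3570 × 41552.2 / 45067.2 ≈ 3291.6 mm ≈ 3.29 m.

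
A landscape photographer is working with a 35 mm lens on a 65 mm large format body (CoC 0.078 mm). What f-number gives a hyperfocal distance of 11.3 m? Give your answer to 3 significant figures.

f/1.39

Rearrange H = f²/(N·c) + f for N: N = f² / ((H − f)·c).
N = 35² / ((11300 − 35) × 0.078) = 1225 / 878.7 ≈ 1.39.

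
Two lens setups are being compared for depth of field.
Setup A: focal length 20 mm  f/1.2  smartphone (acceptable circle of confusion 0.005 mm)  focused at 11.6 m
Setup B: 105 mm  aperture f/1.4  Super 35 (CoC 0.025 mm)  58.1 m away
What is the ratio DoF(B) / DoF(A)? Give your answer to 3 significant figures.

5.33

Setup A: H = 20²/(1.2×0.005) + 20 ≈ 66686.7 mm; DoF = Df − Dn = 14038.5 − 9883.3 ≈ 4155.2 mm.
Setup B: H = 105²/(1.4×0.025) + 105 ≈ 315105.0 mm; DoF = Df − Dn = 71211 − 49066 ≈ 22145 mm.
Ratio = 22145 / 4155.2 ≈ 5.33.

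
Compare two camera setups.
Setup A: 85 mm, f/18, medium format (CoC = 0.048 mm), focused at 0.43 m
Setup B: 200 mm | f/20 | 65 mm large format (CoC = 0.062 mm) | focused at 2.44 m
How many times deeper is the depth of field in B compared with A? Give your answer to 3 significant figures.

Setup A: H = 85²/(18×0.048) + 85 ≈ 8447.3 mm; DoF = Df − Dn = 448.504 − 412.963 ≈ 35.541 mm.
Setup B: H = 200²/(20×0.062) + 200 ≈ 32458.1 mm; DoF = Df − Dn = 2622.08 − 2281.57 ≈ 340.51 mm.
Ratio = 340.51 / 35.541 ≈ 9.58.

9.58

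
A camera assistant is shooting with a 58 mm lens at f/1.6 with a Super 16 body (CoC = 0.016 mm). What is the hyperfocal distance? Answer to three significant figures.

131 m

Hyperfocal distance H = f²/(N·c) + f = 58²/(1.6 × 0.016) + 58 = 3364/0.0256 + 58 ≈ 131464.2 mm ≈ 131 m.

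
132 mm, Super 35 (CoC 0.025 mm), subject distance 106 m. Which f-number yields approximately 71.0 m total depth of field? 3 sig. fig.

Write h = H − f = f²/(N·c). The thin-lens limits are Dn = s·h/(h + (s−f)) and Df = s·h/(h − (s−f)), so DoF = Df − Dn = 2·s·(s−f)·h / (h² − (s−f)²).
That is a quadratic in h: DoF·h² − 2·s·(s−f)·h − DoF·(s−f)² = 0 ⇒ h = (s−f)·(s + √(s² + DoF²)) / DoF = 105868 × (106000 + √(106000² + 71000²)) / 71000 = 105868 × (106000 + 127581) / 71000 ≈ 348293 mm.
Then N = f²/(c·h) = 132² / (0.025 × 348293) = 17424 / 8707.3 ≈ 2.00.

f/2.00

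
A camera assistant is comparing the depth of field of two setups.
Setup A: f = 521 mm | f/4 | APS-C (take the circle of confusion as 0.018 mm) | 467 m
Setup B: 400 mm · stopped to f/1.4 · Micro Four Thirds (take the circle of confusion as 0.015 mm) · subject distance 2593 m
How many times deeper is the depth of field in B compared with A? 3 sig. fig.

Setup A: H = 521²/(4×0.018) + 521 ≈ 3770534.9 mm; DoF = Df − Dn = 532943 − 415579 ≈ 117364 mm.
Setup B: H = 400²/(1.4×0.015) + 400 ≈ 7619447.6 mm; DoF = Df − Dn = 3930448 − 1934672 ≈ 1995776 mm.
Ratio = 1995776 / 117364 ≈ 17.0.

17.0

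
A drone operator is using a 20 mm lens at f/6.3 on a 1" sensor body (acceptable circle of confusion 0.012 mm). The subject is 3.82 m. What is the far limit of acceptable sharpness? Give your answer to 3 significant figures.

13.6 m

Hyperfocal distance H = f²/(N·c) + f = 20²/(6.3 × 0.012) + 20 = 400/0.0756 + 20 ≈ 5311.0 mm ≈ 5.311 m.
Far limit Df = s·(H − f)/(H − s) = 3820 × (5311.0 − 20) / (5311.0 − 3820) = 3820 × 5291.0 / 1491.0 ≈ 13556 mm ≈ 13.6 m.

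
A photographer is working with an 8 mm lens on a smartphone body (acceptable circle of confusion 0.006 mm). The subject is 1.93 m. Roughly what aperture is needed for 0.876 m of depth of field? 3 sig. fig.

f/1.20

Write h = H − f = f²/(N·c). The thin-lens limits are Dn = s·h/(h + (s−f)) and Df = s·h/(h − (s−f)), so DoF = Df − Dn = 2·s·(s−f)·h / (h² − (s−f)²).
That is a quadratic in h: DoF·h² − 2·s·(s−f)·h − DoF·(s−f)² = 0 ⇒ h = (s−f)·(s + √(s² + DoF²)) / DoF = 1922 × (1930 + √(1930² + 876²)) / 876 = 1922 × (1930 + 2119.50) / 876 ≈ 8884.9 mm.
Then N = f²/(c·h) = 8² / (0.006 × 8884.9) = 64 / 53.309 ≈ 1.20.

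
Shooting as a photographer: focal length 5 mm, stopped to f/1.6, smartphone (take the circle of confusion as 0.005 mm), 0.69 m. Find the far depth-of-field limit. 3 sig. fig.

0.884 m

Hyperfocal distance H = f²/(N·c) + f = 5²/(1.6 × 0.005) + 5 = 25/0.008 + 5 ≈ 3130.0 mm ≈ 3.130 m.
Far limit Df = s·(H − f)/(H − s) = 690 × (3130.0 − 5) / (3130.0 − 690) = 690 × 3125.0 / 2440.0 ≈ 883.71 mm ≈ 0.884 m.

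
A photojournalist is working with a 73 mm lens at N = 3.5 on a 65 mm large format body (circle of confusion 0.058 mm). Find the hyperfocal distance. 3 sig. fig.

26.3 m

Hyperfocal distance H = f²/(N·c) + f = 73²/(3.5 × 0.058) + 73 = 5329/0.203 + 73 ≈ 26324.2 mm ≈ 26.3 m.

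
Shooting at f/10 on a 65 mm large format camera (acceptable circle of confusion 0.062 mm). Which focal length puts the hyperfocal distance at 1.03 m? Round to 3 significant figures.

From H = f²/(N·c) + f, with f ≪ H: f ≈ √(H·N·c) = √(1030 × 10 × 0.062) = √638.60 ≈ 25.27 mm.
Exact: f² + N·c·f − N·c·H = 0 ⇒ f = (−N·c + √((N·c)² + 4·N·c·H))/2 = (−0.62 + √2554.8)/2 ≈ 24.962 mm ≈ 25.0 mm.

25.0 mm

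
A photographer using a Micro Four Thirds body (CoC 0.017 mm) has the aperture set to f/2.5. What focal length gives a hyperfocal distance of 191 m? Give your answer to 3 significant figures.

90.1 mm

From H = f²/(N·c) + f, with f ≪ H: f ≈ √(H·N·c) = √(191000 × 2.5 × 0.017) = √8117.5 ≈ 90.10 mm.
The +f correction barely moves this — solving exactly, f² + N·c·f − N·c·H = 0 ⇒ f = (−N·c + √((N·c)² + 4·N·c·H))/2 = (−0.0425 + √32470)/2 ≈ 90.076 mm, so f ≈ 90.1 mm.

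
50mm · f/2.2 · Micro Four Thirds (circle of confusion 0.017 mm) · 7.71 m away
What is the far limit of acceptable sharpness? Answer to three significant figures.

Hyperfocal distance H = f²/(N·c) + f = 50²/(2.2 × 0.017) + 50 = 2500/0.0374 + 50 ≈ 66894.9 mm ≈ 66.89 m.
Far limit Df = s·(H − f)/(H − s) = 7710 × (66894.9 − 50) / (66894.9 − 7710) = 7710 × 66844.9 / 59184.9 ≈ 8707.9 mm ≈ 8.71 m.

8.71 m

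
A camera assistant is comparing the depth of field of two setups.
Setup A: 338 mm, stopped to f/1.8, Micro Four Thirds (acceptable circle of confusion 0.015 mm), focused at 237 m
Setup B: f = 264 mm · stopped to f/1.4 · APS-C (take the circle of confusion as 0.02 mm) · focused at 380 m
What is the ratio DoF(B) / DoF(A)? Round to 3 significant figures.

Setup A: H = 338²/(1.8×0.015) + 338 ≈ 4231597.3 mm; DoF = Df − Dn = 251041 − 224446 ≈ 26595 mm.
Setup B: H = 264²/(1.4×0.02) + 264 ≈ 2489406.9 mm; DoF = Df − Dn = 448408 − 329702 ≈ 118706 mm.
Ratio = 118706 / 26595 ≈ 4.46.

4.46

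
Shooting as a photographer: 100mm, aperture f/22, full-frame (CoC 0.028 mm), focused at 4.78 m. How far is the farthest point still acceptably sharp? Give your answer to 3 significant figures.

6.72 m

Hyperfocal distance H = f²/(N·c) + f = 100²/(22 × 0.028) + 100 = 10000/0.616 + 100 ≈ 16333.8 mm ≈ 16.33 m.
Far limit Df = s·(H − f)/(H − s) = 4780 × (16333.8 − 100) / (16333.8 − 4780) = 4780 × 16233.8 / 11553.8 ≈ 6716.2 mm ≈ 6.72 m.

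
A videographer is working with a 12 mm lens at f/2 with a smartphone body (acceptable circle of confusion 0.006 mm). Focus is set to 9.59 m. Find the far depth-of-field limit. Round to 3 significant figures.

47.5 m

Hyperfocal distance H = f²/(N·c) + f = 12²/(2 × 0.006) + 12 = 144/0.012 + 12 ≈ 12012.0 mm ≈ 12.01 m.
Far limit Df = s·(H − f)/(H − s) = 9590 × (12012.0 − 12) / (12012.0 − 9590) = 9590 × 12000.0 / 2422.0 ≈ 47514 mm ≈ 47.5 m.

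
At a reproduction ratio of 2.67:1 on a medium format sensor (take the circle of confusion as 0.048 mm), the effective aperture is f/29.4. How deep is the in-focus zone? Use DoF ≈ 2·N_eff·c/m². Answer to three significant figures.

At magnification m, DoF ≈ 2·N_eff·c/m² = 2 × 29.4 × 0.048 / 2.67² = 2.822 / 7.129 ≈ 0.396 mm.

0.396 mm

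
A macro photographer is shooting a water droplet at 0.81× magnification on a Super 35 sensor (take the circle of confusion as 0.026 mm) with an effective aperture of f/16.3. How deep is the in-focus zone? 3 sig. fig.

1.29 mm

At magnification m, DoF ≈ 2·N_eff·c/m² = 2 × 16.3 × 0.026 / 0.81² = 0.8476 / 0.6561 ≈ 1.29 mm.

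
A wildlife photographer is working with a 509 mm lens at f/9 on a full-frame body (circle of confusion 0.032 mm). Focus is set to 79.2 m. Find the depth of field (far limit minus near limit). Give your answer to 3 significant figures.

Hyperfocal distance H = f²/(N·c) + f = 509²/(9 × 0.032) + 509 = 259081/0.288 + 509 ≈ 900095.8 mm ≈ 900.1 m.
Near limit Dn = s·(H − f)/(H + s − 2f) = 79200 × (900095.8 − 509) / (900095.8 + 79200 − 2 × 509) = 79200 × 899586.8 / 978277.8 ≈ 72829 mm.
Far limit Df = s·(H − f)/(H − s) = 79200 × (900095.8 − 509) / (900095.8 − 79200) = 79200 × 899586.8 / 820895.8 ≈ 86792 mm.
Depth of field = Df − Dn = 86792 − 72829 ≈ 13963 mm ≈ 14.0 m.

14.0 m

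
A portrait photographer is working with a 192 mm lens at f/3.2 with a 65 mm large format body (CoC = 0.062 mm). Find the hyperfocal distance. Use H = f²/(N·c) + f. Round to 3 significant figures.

186 m

Hyperfocal distance H = f²/(N·c) + f = 192²/(3.2 × 0.062) + 192 = 36864/0.1984 + 192 ≈ 185998.5 mm ≈ 186 m.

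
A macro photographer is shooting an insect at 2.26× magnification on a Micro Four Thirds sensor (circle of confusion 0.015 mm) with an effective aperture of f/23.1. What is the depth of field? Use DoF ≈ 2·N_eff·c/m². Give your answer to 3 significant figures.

0.136 mm

At magnification m, DoF ≈ 2·N_eff·c/m² = 2 × 23.1 × 0.015 / 2.26² = 0.693 / 5.108 ≈ 0.136 mm.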